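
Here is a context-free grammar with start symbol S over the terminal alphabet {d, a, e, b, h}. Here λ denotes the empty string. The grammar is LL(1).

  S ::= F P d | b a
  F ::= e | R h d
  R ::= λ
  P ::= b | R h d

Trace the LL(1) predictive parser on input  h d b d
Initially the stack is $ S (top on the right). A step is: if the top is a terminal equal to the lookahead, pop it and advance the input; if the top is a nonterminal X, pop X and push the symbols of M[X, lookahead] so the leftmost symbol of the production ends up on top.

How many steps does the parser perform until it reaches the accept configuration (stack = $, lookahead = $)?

8

step 1: stack=$ S  input=h d b d $  — expand S ::= F P d
step 2: stack=$ d P F  input=h d b d $  — expand F ::= R h d
step 3: stack=$ d P d h R  input=h d b d $  — expand R ::= λ
step 4: stack=$ d P d h  input=h d b d $  — match h
step 5: stack=$ d P d  input=d b d $  — match d
step 6: stack=$ d P  input=b d $  — expand P ::= b
step 7: stack=$ d b  input=b d $  — match b
step 8: stack=$ d  input=d $  — match d
Accept reached after 8 steps.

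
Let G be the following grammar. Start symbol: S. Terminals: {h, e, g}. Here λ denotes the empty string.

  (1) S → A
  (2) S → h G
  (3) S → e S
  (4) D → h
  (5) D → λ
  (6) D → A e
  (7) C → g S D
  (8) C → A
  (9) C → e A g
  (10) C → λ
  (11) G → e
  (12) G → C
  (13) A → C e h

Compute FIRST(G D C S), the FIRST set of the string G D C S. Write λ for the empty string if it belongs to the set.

FIRST(S) = {e, g, h}  (via A)
FIRST(D) = {λ, e, g, h}  (via A e)
FIRST(C) = {λ, e, g}  (via A)
FIRST(G) = {λ, e, g}  (via C)
FIRST(A) = {e, g}  (via C e h)
FIRST(G D C S): take FIRST of each symbol in turn, carrying on past any symbol whose FIRST contains λ; result {e, g, h}.

{e, g, h}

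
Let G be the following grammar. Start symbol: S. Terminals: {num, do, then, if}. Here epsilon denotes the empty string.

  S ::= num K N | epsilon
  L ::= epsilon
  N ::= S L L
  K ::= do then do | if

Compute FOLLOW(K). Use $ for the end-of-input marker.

FIRST(S) = {epsilon, num}
FIRST(L) = {epsilon}
FIRST(K) = {do, if}
FIRST(N) = {epsilon, num}  (via S L L)
FOLLOW(S) includes $ since S is the start symbol.
FOLLOW(S): in N::=S L L, S is followed by L L with FIRST {epsilon}; in N::=S L L, the suffix after S is nullable, so FOLLOW(S) ⊇ FOLLOW(N) = {$}. Thus FOLLOW(S) = {$}.
FOLLOW(N): in S::=num K N, the suffix after N is empty, so FOLLOW(N) ⊇ FOLLOW(S) = {$}. Thus FOLLOW(N) = {$}.
FOLLOW(L): in N::=S L L (occurrence 1), L is followed by L with FIRST {epsilon}; in N::=S L L (occurrence 1), the suffix after L is nullable, so FOLLOW(L) ⊇ FOLLOW(N) = {$}; in N::=S L L (occurrence 2), the suffix after L is empty, so FOLLOW(L) ⊇ FOLLOW(N) = {$}. Thus FOLLOW(L) = {$}.
FOLLOW(K): in S::=num K N, K is followed by N with FIRST {epsilon, num}; in S::=num K N, the suffix after K is nullable, so FOLLOW(K) ⊇ FOLLOW(S) = {$}. Thus FOLLOW(K) = {$, num}.

{$, num}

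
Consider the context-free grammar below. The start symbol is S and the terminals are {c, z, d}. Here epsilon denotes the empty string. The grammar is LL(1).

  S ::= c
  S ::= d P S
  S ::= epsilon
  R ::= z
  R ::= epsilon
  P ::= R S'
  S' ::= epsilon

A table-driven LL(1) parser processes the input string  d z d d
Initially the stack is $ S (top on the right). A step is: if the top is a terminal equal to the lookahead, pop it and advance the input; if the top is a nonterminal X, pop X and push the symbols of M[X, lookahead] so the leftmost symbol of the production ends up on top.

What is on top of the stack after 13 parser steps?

      Stack     Input      Action
   1  $ S       d z d d $  expand S ::= d P S
   2  $ S P d   d z d d $  match d
   3  $ S P     z d d $    expand P ::= R S'
   4  $ S S' R  z d d $    expand R ::= z
   5  $ S S' z  z d d $    match z
   6  $ S S'    d d $      expand S' ::= epsilon
   7  $ S       d d $      expand S ::= d P S
   8  $ S P d   d d $      match d
   9  $ S P     d $        expand P ::= R S'
  10  $ S S' R  d $        expand R ::= epsilon
  11  $ S S'    d $        expand S' ::= epsilon
  12  $ S       d $        expand S ::= d P S
  13  $ S P d   d $        match d
Stack after step 13: $ S P (top = P).

P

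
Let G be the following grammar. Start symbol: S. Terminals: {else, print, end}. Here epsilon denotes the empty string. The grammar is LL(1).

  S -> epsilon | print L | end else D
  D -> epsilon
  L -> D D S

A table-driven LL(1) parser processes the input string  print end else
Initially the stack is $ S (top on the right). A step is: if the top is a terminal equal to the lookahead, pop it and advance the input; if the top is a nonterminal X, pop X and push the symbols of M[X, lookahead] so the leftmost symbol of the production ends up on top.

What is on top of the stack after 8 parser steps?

step 1: stack=$ S  input=print end else $  — expand S -> print L
step 2: stack=$ L print  input=print end else $  — match print
step 3: stack=$ L  input=end else $  — expand L -> D D S
step 4: stack=$ S D D  input=end else $  — expand D -> epsilon
step 5: stack=$ S D  input=end else $  — expand D -> epsilon
step 6: stack=$ S  input=end else $  — expand S -> end else D
step 7: stack=$ D else end  input=end else $  — match end
step 8: stack=$ D else  input=else $  — match else
Stack after step 8: $ D (top = D).

D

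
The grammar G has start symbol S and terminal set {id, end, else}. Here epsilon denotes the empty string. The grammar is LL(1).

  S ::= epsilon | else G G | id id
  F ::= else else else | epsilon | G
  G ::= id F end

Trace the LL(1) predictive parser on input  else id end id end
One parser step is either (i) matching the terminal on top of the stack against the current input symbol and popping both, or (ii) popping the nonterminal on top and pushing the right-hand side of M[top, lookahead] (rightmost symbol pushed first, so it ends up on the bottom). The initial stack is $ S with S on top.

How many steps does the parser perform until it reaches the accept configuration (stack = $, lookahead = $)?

      Stack         Input                 Action
   1  $ S           else id end id end $  expand S ::= else G G
   2  $ G G else    else id end id end $  match else
   3  $ G G         id end id end $       expand G ::= id F end
   4  $ G end F id  id end id end $       match id
   5  $ G end F     end id end $          expand F ::= epsilon
   6  $ G end       end id end $          match end
   7  $ G           id end $              expand G ::= id F end
   8  $ end F id    id end $              match id
   9  $ end F       end $                 expand F ::= epsilon
  10  $ end         end $                 match end
Accept reached after 10 steps.

10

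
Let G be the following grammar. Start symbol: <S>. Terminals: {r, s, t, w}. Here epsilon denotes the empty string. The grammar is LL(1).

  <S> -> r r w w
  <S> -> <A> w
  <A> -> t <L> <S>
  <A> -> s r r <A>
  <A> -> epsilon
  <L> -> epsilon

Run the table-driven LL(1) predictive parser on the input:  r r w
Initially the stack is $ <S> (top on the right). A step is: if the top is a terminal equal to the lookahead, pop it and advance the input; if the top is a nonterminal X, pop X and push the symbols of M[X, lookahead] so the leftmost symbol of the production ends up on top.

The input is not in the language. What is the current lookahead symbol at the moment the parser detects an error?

     Stack      Input    Action
  1  $ <S>      r r w $  expand <S> -> r r w w
  2  $ w w r r  r r w $  match r
  3  $ w w r    r w $    match r
  4  $ w w      w $      match w
  5  $ w        $        error: top is terminal w but lookahead is $

$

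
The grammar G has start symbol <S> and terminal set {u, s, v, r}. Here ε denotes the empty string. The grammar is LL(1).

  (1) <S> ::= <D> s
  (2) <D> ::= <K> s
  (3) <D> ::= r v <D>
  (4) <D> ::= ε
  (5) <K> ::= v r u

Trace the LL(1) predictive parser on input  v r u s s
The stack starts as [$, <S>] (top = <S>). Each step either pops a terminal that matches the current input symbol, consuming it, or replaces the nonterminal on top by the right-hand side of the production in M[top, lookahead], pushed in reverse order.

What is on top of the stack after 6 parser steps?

s

     Stack        Input        Action
  1  $ <S>        v r u s s $  expand <S> ::= <D> s
  2  $ s <D>      v r u s s $  expand <D> ::= <K> s
  3  $ s s <K>    v r u s s $  expand <K> ::= v r u
  4  $ s s u r v  v r u s s $  match v
  5  $ s s u r    r u s s $    match r
  6  $ s s u      u s s $      match u
Stack after step 6: $ s s (top = s).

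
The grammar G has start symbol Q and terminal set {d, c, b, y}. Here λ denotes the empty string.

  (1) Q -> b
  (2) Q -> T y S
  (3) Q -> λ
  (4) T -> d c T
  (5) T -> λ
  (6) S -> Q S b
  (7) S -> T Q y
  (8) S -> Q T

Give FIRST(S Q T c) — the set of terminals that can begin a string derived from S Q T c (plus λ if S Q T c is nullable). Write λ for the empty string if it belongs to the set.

{b, c, d, y}

FIRST(T) = {λ, d}
FIRST(Q) = {λ, b, d, y}  (via T y S)
FIRST(S) = {λ, b, d, y}  (via Q S b, T Q y, Q T)
FIRST(S Q T c): take FIRST of each symbol in turn, carrying on past any symbol whose FIRST contains λ; result {b, c, d, y}.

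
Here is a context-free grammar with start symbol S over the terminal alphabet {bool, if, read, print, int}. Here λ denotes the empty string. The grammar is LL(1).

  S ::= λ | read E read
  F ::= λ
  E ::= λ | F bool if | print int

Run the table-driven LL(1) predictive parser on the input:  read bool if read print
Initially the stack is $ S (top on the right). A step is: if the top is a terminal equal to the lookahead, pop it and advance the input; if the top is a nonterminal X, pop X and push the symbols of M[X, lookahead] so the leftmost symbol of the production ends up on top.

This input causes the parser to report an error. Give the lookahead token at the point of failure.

step 1: stack=$ S  input=read bool if read print $  — expand S ::= read E read
step 2: stack=$ read E read  input=read bool if read print $  — match read
step 3: stack=$ read E  input=bool if read print $  — expand E ::= F bool if
step 4: stack=$ read if bool F  input=bool if read print $  — expand F ::= λ
step 5: stack=$ read if bool  input=bool if read print $  — match bool
step 6: stack=$ read if  input=if read print $  — match if
step 7: stack=$ read  input=read print $  — match read
step 8: stack=$  input=print $  — error: stack empty but input remains

print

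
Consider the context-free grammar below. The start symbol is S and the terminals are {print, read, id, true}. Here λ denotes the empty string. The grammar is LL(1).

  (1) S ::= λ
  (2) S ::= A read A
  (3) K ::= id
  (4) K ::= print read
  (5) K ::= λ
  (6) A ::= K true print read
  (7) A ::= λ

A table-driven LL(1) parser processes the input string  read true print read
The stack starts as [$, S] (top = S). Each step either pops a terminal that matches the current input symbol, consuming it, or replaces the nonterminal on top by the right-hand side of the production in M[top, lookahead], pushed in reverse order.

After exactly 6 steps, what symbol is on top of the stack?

print

step 1: stack=$ S  input=read true print read $  — expand S ::= A read A
step 2: stack=$ A read A  input=read true print read $  — expand A ::= λ
step 3: stack=$ A read  input=read true print read $  — match read
step 4: stack=$ A  input=true print read $  — expand A ::= K true print read
step 5: stack=$ read print true K  input=true print read $  — expand K ::= λ
step 6: stack=$ read print true  input=true print read $  — match true
Stack after step 6: $ read print (top = print).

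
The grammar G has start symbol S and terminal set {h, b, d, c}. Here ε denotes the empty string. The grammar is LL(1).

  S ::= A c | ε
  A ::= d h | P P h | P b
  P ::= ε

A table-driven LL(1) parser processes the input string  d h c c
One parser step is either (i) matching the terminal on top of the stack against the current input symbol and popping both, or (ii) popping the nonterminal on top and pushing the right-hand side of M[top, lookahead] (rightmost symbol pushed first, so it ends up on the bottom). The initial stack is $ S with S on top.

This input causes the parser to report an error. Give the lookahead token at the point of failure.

c

     Stack    Input      Action
  1  $ S      d h c c $  expand S ::= A c
  2  $ c A    d h c c $  expand A ::= d h
  3  $ c h d  d h c c $  match d
  4  $ c h    h c c $    match h
  5  $ c      c c $      match c
  6  $        c $        error: stack empty but input remains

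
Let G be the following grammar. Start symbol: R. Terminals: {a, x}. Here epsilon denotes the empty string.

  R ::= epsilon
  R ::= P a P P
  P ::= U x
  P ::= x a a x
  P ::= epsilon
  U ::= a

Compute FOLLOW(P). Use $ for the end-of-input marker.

{$, a, x}

FIRST(U): from U::=a we get {a}. So FIRST(U) = {a}.
FIRST(P): from P::=U x we get {a}; from P::=x a a x we get {x}; from P::=epsilon we get {epsilon}. So FIRST(P) = {epsilon, a, x}.
FIRST(R): from R::=epsilon we get {epsilon}; from R::=P a P P we get {a, x}. So FIRST(R) = {epsilon, a, x}.
FOLLOW(R) includes $ since R is the start symbol.
FOLLOW(R): R appears on no right-hand side. Thus FOLLOW(R) = {$}.
FOLLOW(P): in R::=P a P P (occurrence 1), P is followed by a P P with FIRST {a}; in R::=P a P P (occurrence 2), P is followed by P with FIRST {epsilon, a, x}; in R::=P a P P (occurrence 2), the suffix after P is nullable, so FOLLOW(P) ⊇ FOLLOW(R) = {$}; in R::=P a P P (occurrence 3), the suffix after P is empty, so FOLLOW(P) ⊇ FOLLOW(R) = {$}. Thus FOLLOW(P) = {$, a, x}.
FOLLOW(U): in P::=U x, U is followed by x with FIRST {x}. Thus FOLLOW(U) = {x}.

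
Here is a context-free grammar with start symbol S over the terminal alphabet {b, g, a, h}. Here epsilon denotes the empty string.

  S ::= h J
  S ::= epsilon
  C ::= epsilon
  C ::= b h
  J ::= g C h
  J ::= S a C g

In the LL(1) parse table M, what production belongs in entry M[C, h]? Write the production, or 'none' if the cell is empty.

FIRST(S) = {epsilon, h}
FIRST(C) = {epsilon, b}
FIRST(J) = {a, g, h}  (via S a C g)
FOLLOW(S) includes $ since S is the start symbol.
FOLLOW(C): in J::=g C h, C is followed by h with FIRST {h}; in J::=S a C g, C is followed by g with FIRST {g}. Thus FOLLOW(C) = {g, h}.
For C ::= epsilon: FIRST(epsilon) = {epsilon}, so it goes in M[C, t] for t ∈ {}; since epsilon ∈ FIRST, also for every t ∈ FOLLOW(C) = {g, h}.
For C ::= b h: FIRST(b h) = {b}, so it goes in M[C, t] for t ∈ {b}.

C ::= epsilon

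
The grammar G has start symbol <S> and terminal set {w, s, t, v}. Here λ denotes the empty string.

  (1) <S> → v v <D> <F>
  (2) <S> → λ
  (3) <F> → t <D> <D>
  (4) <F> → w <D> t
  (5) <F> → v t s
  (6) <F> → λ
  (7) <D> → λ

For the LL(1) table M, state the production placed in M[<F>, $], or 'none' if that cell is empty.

<F> → λ

FIRST(<S>) = {λ, v}
FIRST(<F>) = {λ, t, v, w}
FIRST(<D>) = {λ}
FOLLOW(<S>) includes $ since <S> is the start symbol.
FOLLOW(<S>): <S> appears on no right-hand side. Thus FOLLOW(<S>) = {$}.
FOLLOW(<F>): in <S>→v v <D> <F>, the suffix after <F> is empty, so FOLLOW(<F>) ⊇ FOLLOW(<S>) = {$}. Thus FOLLOW(<F>) = {$}.
For <F> → t <D> <D>: FIRST(t <D> <D>) = {t}, so it goes in M[<F>, t] for t ∈ {t}.
For <F> → w <D> t: FIRST(w <D> t) = {w}, so it goes in M[<F>, t] for t ∈ {w}.
For <F> → v t s: FIRST(v t s) = {v}, so it goes in M[<F>, t] for t ∈ {v}.
For <F> → λ: FIRST(λ) = {λ}, so it goes in M[<F>, t] for t ∈ {}; since λ ∈ FIRST, also for every t ∈ FOLLOW(<F>) = {$}.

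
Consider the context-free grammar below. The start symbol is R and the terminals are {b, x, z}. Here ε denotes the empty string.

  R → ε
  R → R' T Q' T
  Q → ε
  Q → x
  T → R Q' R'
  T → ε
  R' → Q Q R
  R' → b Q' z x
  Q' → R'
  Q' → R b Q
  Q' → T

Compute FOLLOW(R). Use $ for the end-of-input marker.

FIRST(Q): from Q→ε we get {ε}; from Q→x we get {x}. So FIRST(Q) = {ε, x}.
FIRST(R): from R→ε we get {ε}; from R→R' T Q' T we get {ε, b, x}. So FIRST(R) = {ε, b, x}.
FIRST(R'): from R'→Q Q R we get {ε, b, x}; from R'→b Q' z x we get {b}. So FIRST(R') = {ε, b, x}.
FIRST(T): from T→R Q' R' we get {ε, b, x}; from T→ε we get {ε}. So FIRST(T) = {ε, b, x}.
FIRST(Q'): from Q'→R' we get {ε, b, x}; from Q'→R b Q we get {b, x}; from Q'→T we get {ε, b, x}. So FIRST(Q') = {ε, b, x}.
FOLLOW(R) includes $ since R is the start symbol.
FOLLOW(R): in T→R Q' R', R is followed by Q' R' with FIRST {ε, b, x}; in T→R Q' R', the suffix after R is nullable, so FOLLOW(R) ⊇ FOLLOW(T) = {$, b, x, z}; in R'→Q Q R, the suffix after R is empty, so FOLLOW(R) ⊇ FOLLOW(R') = {$, b, x, z}; in Q'→R b Q, R is followed by b Q with FIRST {b}. Thus FOLLOW(R) = {$, b, x, z}.
FOLLOW(Q): in R'→Q Q R (occurrence 1), Q is followed by Q R with FIRST {ε, b, x}; in R'→Q Q R (occurrence 1), the suffix after Q is nullable, so FOLLOW(Q) ⊇ FOLLOW(R') = {$, b, x, z}; in R'→Q Q R (occurrence 2), Q is followed by R with FIRST {ε, b, x}; in R'→Q Q R (occurrence 2), the suffix after Q is nullable, so FOLLOW(Q) ⊇ FOLLOW(R') = {$, b, x, z}; in Q'→R b Q, the suffix after Q is empty, so FOLLOW(Q) ⊇ FOLLOW(Q') = {$, b, x, z}. Thus FOLLOW(Q) = {$, b, x, z}.
FOLLOW(T): in R→R' T Q' T (occurrence 1), T is followed by Q' T with FIRST {ε, b, x}; in R→R' T Q' T (occurrence 1), the suffix after T is nullable, so FOLLOW(T) ⊇ FOLLOW(R) = {$, b, x, z}; in R→R' T Q' T (occurrence 2), the suffix after T is empty, so FOLLOW(T) ⊇ FOLLOW(R) = {$, b, x, z}; in Q'→T, the suffix after T is empty, so FOLLOW(T) ⊇ FOLLOW(Q') = {$, b, x, z}. Thus FOLLOW(T) = {$, b, x, z}.
FOLLOW(Q'): in R→R' T Q' T, Q' is followed by T with FIRST {ε, b, x}; in R→R' T Q' T, the suffix after Q' is nullable, so FOLLOW(Q') ⊇ FOLLOW(R) = {$, b, x, z}; in T→R Q' R', Q' is followed by R' with FIRST {ε, b, x}; in T→R Q' R', the suffix after Q' is nullable, so FOLLOW(Q') ⊇ FOLLOW(T) = {$, b, x, z}; in R'→b Q' z x, Q' is followed by z x with FIRST {z}. Thus FOLLOW(Q') = {$, b, x, z}.
FOLLOW(R'): in R→R' T Q' T, R' is followed by T Q' T with FIRST {ε, b, x}; in R→R' T Q' T, the suffix after R' is nullable, so FOLLOW(R') ⊇ FOLLOW(R) = {$, b, x, z}; in T→R Q' R', the suffix after R' is empty, so FOLLOW(R') ⊇ FOLLOW(T) = {$, b, x, z}; in Q'→R', the suffix after R' is empty, so FOLLOW(R') ⊇ FOLLOW(Q') = {$, b, x, z}. Thus FOLLOW(R') = {$, b, x, z}.

{$, b, x, z}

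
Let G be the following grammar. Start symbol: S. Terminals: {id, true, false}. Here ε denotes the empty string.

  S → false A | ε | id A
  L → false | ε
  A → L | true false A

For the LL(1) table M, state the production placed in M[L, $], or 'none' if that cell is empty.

L → ε

FIRST(S) = {ε, false, id}
FIRST(L) = {ε, false}
FIRST(A) = {ε, false, true}  (via L)
FOLLOW(S) includes $ since S is the start symbol.
FOLLOW(A): in S→false A, the suffix after A is empty, so FOLLOW(A) ⊇ FOLLOW(S) = {$}; in S→id A, the suffix after A is empty, so FOLLOW(A) ⊇ FOLLOW(S) = {$}; in A→true false A, the suffix after A is empty (adds nothing new). Thus FOLLOW(A) = {$}.
FOLLOW(L): in A→L, the suffix after L is empty, so FOLLOW(L) ⊇ FOLLOW(A) = {$}. Thus FOLLOW(L) = {$}.
For L → false: FIRST(false) = {false}, so it goes in M[L, t] for t ∈ {false}.
For L → ε: FIRST(ε) = {ε}, so it goes in M[L, t] for t ∈ {}; since ε ∈ FIRST, also for every t ∈ FOLLOW(L) = {$}.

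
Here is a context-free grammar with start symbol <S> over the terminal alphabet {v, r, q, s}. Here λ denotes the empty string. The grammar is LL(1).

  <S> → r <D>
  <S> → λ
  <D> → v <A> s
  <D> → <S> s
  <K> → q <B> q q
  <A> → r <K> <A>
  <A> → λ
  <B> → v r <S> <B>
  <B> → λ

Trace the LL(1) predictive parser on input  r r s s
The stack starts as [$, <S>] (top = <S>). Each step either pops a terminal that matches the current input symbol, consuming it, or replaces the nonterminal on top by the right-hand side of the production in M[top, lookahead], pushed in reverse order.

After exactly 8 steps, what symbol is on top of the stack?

s

step 1: stack=$ <S>  input=r r s s $  — expand <S> → r <D>
step 2: stack=$ <D> r  input=r r s s $  — match r
step 3: stack=$ <D>  input=r s s $  — expand <D> → <S> s
step 4: stack=$ s <S>  input=r s s $  — expand <S> → r <D>
step 5: stack=$ s <D> r  input=r s s $  — match r
step 6: stack=$ s <D>  input=s s $  — expand <D> → <S> s
step 7: stack=$ s s <S>  input=s s $  — expand <S> → λ
step 8: stack=$ s s  input=s s $  — match s
Stack after step 8: $ s (top = s).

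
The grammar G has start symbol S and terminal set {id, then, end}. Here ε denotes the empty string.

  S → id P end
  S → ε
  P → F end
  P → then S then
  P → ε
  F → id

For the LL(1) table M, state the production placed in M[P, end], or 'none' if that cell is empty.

P → ε

FIRST(S): from S→id P end we get {id}; from S→ε we get {ε}. So FIRST(S) = {ε, id}.
FIRST(F): from F→id we get {id}. So FIRST(F) = {id}.
FIRST(P): from P→F end we get {id}; from P→then S then we get {then}; from P→ε we get {ε}. So FIRST(P) = {ε, id, then}.
FOLLOW(S) includes $ since S is the start symbol.
FOLLOW(P): in S→id P end, P is followed by end with FIRST {end}. Thus FOLLOW(P) = {end}.
For P → F end: FIRST(F end) = {id}, so it goes in M[P, t] for t ∈ {id}.
For P → then S then: FIRST(then S then) = {then}, so it goes in M[P, t] for t ∈ {then}.
For P → ε: FIRST(ε) = {ε}, so it goes in M[P, t] for t ∈ {}; since ε ∈ FIRST, also for every t ∈ FOLLOW(P) = {end}.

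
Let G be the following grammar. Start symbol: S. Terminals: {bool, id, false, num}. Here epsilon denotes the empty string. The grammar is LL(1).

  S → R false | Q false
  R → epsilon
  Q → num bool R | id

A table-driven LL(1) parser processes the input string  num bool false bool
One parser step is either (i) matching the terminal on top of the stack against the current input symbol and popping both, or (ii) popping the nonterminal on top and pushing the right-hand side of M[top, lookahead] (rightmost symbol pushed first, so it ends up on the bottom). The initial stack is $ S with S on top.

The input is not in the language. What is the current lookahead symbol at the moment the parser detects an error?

     Stack               Input                  Action
  1  $ S                 num bool false bool $  expand S → Q false
  2  $ false Q           num bool false bool $  expand Q → num bool R
  3  $ false R bool num  num bool false bool $  match num
  4  $ false R bool      bool false bool $      match bool
  5  $ false R           false bool $           expand R → epsilon
  6  $ false             false bool $           match false
  7  $                   bool $                 error: stack empty but input remains

bool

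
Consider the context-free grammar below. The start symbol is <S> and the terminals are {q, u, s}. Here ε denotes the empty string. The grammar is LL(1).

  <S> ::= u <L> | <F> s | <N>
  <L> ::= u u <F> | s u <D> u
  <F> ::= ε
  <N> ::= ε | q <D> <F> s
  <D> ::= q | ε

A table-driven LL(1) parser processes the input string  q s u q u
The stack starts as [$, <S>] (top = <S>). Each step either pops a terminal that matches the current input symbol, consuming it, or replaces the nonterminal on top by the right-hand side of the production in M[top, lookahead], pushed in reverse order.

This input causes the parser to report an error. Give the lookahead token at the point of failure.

     Stack          Input        Action
  1  $ <S>          q s u q u $  expand <S> ::= <N>
  2  $ <N>          q s u q u $  expand <N> ::= q <D> <F> s
  3  $ s <F> <D> q  q s u q u $  match q
  4  $ s <F> <D>    s u q u $    expand <D> ::= ε
  5  $ s <F>        s u q u $    expand <F> ::= ε
  6  $ s            s u q u $    match s
  7  $              u q u $      error: stack empty but input remains

u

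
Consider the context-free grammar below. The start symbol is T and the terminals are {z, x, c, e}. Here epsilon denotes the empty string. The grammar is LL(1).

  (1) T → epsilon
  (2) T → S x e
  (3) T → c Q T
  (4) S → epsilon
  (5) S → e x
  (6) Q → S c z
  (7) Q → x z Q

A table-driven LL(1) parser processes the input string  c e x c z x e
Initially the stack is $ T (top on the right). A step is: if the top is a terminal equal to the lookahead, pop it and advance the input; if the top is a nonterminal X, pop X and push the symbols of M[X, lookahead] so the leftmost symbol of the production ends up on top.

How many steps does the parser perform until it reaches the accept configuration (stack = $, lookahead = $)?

step 1: stack=$ T  input=c e x c z x e $  — expand T → c Q T
step 2: stack=$ T Q c  input=c e x c z x e $  — match c
step 3: stack=$ T Q  input=e x c z x e $  — expand Q → S c z
step 4: stack=$ T z c S  input=e x c z x e $  — expand S → e x
step 5: stack=$ T z c x e  input=e x c z x e $  — match e
step 6: stack=$ T z c x  input=x c z x e $  — match x
step 7: stack=$ T z c  input=c z x e $  — match c
step 8: stack=$ T z  input=z x e $  — match z
step 9: stack=$ T  input=x e $  — expand T → S x e
step 10: stack=$ e x S  input=x e $  — expand S → epsilon
step 11: stack=$ e x  input=x e $  — match x
step 12: stack=$ e  input=e $  — match e
Accept reached after 12 steps.

12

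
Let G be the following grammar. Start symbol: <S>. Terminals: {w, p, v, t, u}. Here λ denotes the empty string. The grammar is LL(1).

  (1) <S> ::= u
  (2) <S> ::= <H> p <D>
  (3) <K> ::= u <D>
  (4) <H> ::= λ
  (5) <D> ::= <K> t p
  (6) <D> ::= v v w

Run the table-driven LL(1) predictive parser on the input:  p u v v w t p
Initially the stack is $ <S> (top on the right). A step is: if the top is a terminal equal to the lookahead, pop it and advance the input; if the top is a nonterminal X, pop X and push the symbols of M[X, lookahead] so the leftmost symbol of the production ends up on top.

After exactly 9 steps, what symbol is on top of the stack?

w

step 1: stack=$ <S>  input=p u v v w t p $  — expand <S> ::= <H> p <D>
step 2: stack=$ <D> p <H>  input=p u v v w t p $  — expand <H> ::= λ
step 3: stack=$ <D> p  input=p u v v w t p $  — match p
step 4: stack=$ <D>  input=u v v w t p $  — expand <D> ::= <K> t p
step 5: stack=$ p t <K>  input=u v v w t p $  — expand <K> ::= u <D>
step 6: stack=$ p t <D> u  input=u v v w t p $  — match u
step 7: stack=$ p t <D>  input=v v w t p $  — expand <D> ::= v v w
step 8: stack=$ p t w v v  input=v v w t p $  — match v
step 9: stack=$ p t w v  input=v w t p $  — match v
Stack after step 9: $ p t w (top = w).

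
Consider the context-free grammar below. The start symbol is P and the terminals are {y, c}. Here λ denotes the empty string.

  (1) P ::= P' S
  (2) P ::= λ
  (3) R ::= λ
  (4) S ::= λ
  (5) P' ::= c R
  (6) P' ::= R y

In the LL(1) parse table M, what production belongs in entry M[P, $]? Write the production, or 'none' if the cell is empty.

FIRST(R) = {λ}
FIRST(S) = {λ}
FIRST(P') = {c, y}  (via R y)
FIRST(P) = {λ, c, y}  (via P' S)
FOLLOW(P) includes $ since P is the start symbol.
FOLLOW(P): P appears on no right-hand side. Thus FOLLOW(P) = {$}.
For P ::= P' S: FIRST(P' S) = {c, y}, so it goes in M[P, t] for t ∈ {c, y}.
For P ::= λ: FIRST(λ) = {λ}, so it goes in M[P, t] for t ∈ {}; since λ ∈ FIRST, also for every t ∈ FOLLOW(P) = {$}.

P ::= λ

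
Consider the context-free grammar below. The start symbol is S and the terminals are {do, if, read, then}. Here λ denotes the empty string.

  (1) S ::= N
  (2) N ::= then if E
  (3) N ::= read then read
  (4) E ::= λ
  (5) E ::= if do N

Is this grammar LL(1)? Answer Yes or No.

FIRST(S) = {read, then}
FIRST(N) = {read, then}
FIRST(E) = {λ, if}
FOLLOW(S) = {$}
FOLLOW(N) = {$}
FOLLOW(E) = {$}
Each cell of M receives at most one production.

Yes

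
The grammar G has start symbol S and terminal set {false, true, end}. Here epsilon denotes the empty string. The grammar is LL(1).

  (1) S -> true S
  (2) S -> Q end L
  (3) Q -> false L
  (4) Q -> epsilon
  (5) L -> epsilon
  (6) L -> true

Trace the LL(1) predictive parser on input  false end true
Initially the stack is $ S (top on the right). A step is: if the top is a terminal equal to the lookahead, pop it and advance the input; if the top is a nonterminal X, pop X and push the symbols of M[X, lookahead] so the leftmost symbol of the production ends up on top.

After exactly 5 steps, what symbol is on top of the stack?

     Stack            Input             Action
  1  $ S              false end true $  expand S -> Q end L
  2  $ L end Q        false end true $  expand Q -> false L
  3  $ L end L false  false end true $  match false
  4  $ L end L        end true $        expand L -> epsilon
  5  $ L end          end true $        match end
Stack after step 5: $ L (top = L).

L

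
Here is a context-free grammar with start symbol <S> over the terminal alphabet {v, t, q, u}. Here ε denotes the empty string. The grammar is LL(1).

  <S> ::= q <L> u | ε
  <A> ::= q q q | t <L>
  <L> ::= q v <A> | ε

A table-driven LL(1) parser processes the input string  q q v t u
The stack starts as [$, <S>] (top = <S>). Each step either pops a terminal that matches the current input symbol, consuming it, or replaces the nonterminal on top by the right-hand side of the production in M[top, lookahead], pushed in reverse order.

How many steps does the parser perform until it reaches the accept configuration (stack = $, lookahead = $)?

     Stack        Input        Action
  1  $ <S>        q q v t u $  expand <S> ::= q <L> u
  2  $ u <L> q    q q v t u $  match q
  3  $ u <L>      q v t u $    expand <L> ::= q v <A>
  4  $ u <A> v q  q v t u $    match q
  5  $ u <A> v    v t u $      match v
  6  $ u <A>      t u $        expand <A> ::= t <L>
  7  $ u <L> t    t u $        match t
  8  $ u <L>      u $          expand <L> ::= ε
  9  $ u          u $          match u
Accept reached after 9 steps.

9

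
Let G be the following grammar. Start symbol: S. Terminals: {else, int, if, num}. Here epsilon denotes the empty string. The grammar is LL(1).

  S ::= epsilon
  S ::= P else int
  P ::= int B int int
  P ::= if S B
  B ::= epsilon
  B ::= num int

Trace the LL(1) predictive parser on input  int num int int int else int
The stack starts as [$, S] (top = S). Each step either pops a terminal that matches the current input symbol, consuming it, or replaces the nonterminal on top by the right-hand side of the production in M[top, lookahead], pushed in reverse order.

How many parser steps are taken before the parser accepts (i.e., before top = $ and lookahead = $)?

      Stack                       Input                           Action
   1  $ S                         int num int int int else int $  expand S ::= P else int
   2  $ int else P                int num int int int else int $  expand P ::= int B int int
   3  $ int else int int B int    int num int int int else int $  match int
   4  $ int else int int B        num int int int else int $      expand B ::= num int
   5  $ int else int int int num  num int int int else int $      match num
   6  $ int else int int int      int int int else int $          match int
   7  $ int else int int          int int else int $              match int
   8  $ int else int              int else int $                  match int
   9  $ int else                  else int $                      match else
  10  $ int                       int $                           match int
Accept reached after 10 steps.

10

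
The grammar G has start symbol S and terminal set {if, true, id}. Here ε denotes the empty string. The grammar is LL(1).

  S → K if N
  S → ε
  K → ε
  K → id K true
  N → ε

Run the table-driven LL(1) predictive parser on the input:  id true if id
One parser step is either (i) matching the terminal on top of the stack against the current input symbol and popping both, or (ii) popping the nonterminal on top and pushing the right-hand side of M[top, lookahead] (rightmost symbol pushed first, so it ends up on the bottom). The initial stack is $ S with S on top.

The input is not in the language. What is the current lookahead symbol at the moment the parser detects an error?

id

     Stack             Input            Action
  1  $ S               id true if id $  expand S → K if N
  2  $ N if K          id true if id $  expand K → id K true
  3  $ N if true K id  id true if id $  match id
  4  $ N if true K     true if id $     expand K → ε
  5  $ N if true       true if id $     match true
  6  $ N if            if id $          match if
  7  $ N               id $             error: M[N, id] is empty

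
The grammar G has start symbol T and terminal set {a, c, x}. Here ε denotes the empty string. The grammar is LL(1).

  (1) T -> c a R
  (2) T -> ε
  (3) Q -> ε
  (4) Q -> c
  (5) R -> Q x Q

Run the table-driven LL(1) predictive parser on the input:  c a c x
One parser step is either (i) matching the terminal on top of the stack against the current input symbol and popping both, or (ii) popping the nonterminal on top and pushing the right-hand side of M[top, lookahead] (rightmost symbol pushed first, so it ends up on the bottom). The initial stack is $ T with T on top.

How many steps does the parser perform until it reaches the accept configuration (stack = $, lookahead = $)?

     Stack    Input      Action
  1  $ T      c a c x $  expand T -> c a R
  2  $ R a c  c a c x $  match c
  3  $ R a    a c x $    match a
  4  $ R      c x $      expand R -> Q x Q
  5  $ Q x Q  c x $      expand Q -> c
  6  $ Q x c  c x $      match c
  7  $ Q x    x $        match x
  8  $ Q      $          expand Q -> ε
Accept reached after 8 steps.

8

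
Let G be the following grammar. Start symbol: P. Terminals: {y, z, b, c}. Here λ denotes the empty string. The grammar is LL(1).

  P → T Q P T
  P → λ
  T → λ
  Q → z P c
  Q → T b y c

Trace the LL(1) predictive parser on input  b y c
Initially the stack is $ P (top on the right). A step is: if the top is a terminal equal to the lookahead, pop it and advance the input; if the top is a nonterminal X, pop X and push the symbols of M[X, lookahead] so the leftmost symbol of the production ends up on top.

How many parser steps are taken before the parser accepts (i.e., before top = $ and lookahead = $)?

step 1: stack=$ P  input=b y c $  — expand P → T Q P T
step 2: stack=$ T P Q T  input=b y c $  — expand T → λ
step 3: stack=$ T P Q  input=b y c $  — expand Q → T b y c
step 4: stack=$ T P c y b T  input=b y c $  — expand T → λ
step 5: stack=$ T P c y b  input=b y c $  — match b
step 6: stack=$ T P c y  input=y c $  — match y
step 7: stack=$ T P c  input=c $  — match c
step 8: stack=$ T P  input=$  — expand P → λ
step 9: stack=$ T  input=$  — expand T → λ
Accept reached after 9 steps.

9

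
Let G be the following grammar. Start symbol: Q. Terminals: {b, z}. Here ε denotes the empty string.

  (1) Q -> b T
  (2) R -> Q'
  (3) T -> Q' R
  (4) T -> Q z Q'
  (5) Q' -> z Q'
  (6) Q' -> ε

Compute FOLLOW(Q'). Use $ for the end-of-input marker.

FIRST(Q): from Q->b T we get {b}. So FIRST(Q) = {b}.
FIRST(Q'): from Q'->z Q' we get {z}; from Q'->ε we get {ε}. So FIRST(Q') = {ε, z}.
FIRST(R): from R->Q' we get {ε, z}. So FIRST(R) = {ε, z}.
FIRST(T): from T->Q' R we get {ε, z}; from T->Q z Q' we get {b}. So FIRST(T) = {ε, b, z}.
FOLLOW(Q) includes $ since Q is the start symbol.
FOLLOW(Q): in T->Q z Q', Q is followed by z Q' with FIRST {z}. Thus FOLLOW(Q) = {$, z}.
FOLLOW(T): in Q->b T, the suffix after T is empty, so FOLLOW(T) ⊇ FOLLOW(Q) = {$, z}. Thus FOLLOW(T) = {$, z}.
FOLLOW(R): in T->Q' R, the suffix after R is empty, so FOLLOW(R) ⊇ FOLLOW(T) = {$, z}. Thus FOLLOW(R) = {$, z}.
FOLLOW(Q'): in R->Q', the suffix after Q' is empty, so FOLLOW(Q') ⊇ FOLLOW(R) = {$, z}; in T->Q' R, Q' is followed by R with FIRST {ε, z}; in T->Q' R, the suffix after Q' is nullable, so FOLLOW(Q') ⊇ FOLLOW(T) = {$, z}; in T->Q z Q', the suffix after Q' is empty, so FOLLOW(Q') ⊇ FOLLOW(T) = {$, z}; in Q'->z Q', the suffix after Q' is empty (adds nothing new). Thus FOLLOW(Q') = {$, z}.

{$, z}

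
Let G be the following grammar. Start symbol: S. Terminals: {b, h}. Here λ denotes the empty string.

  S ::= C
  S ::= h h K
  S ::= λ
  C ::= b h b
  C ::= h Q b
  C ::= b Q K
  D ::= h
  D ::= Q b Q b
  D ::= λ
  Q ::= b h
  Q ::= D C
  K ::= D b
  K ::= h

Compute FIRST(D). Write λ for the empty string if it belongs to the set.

FIRST(C) = {b, h}
FIRST(S) = {λ, b, h}  (via C)
FIRST(D) = {λ, b, h}  (via Q b Q b)
FIRST(Q) = {b, h}  (via D C)
FIRST(K) = {b, h}  (via D b)

{λ, b, h}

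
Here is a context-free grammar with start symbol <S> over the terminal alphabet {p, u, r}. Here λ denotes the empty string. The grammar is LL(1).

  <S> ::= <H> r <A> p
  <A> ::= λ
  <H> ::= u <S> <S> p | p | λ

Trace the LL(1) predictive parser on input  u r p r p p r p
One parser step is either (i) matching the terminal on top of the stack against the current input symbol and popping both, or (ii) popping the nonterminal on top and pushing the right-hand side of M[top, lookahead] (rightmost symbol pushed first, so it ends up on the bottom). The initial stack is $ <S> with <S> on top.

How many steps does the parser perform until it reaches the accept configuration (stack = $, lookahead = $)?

step 1: stack=$ <S>  input=u r p r p p r p $  — expand <S> ::= <H> r <A> p
step 2: stack=$ p <A> r <H>  input=u r p r p p r p $  — expand <H> ::= u <S> <S> p
step 3: stack=$ p <A> r p <S> <S> u  input=u r p r p p r p $  — match u
step 4: stack=$ p <A> r p <S> <S>  input=r p r p p r p $  — expand <S> ::= <H> r <A> p
step 5: stack=$ p <A> r p <S> p <A> r <H>  input=r p r p p r p $  — expand <H> ::= λ
step 6: stack=$ p <A> r p <S> p <A> r  input=r p r p p r p $  — match r
step 7: stack=$ p <A> r p <S> p <A>  input=p r p p r p $  — expand <A> ::= λ
step 8: stack=$ p <A> r p <S> p  input=p r p p r p $  — match p
step 9: stack=$ p <A> r p <S>  input=r p p r p $  — expand <S> ::= <H> r <A> p
step 10: stack=$ p <A> r p p <A> r <H>  input=r p p r p $  — expand <H> ::= λ
step 11: stack=$ p <A> r p p <A> r  input=r p p r p $  — match r
step 12: stack=$ p <A> r p p <A>  input=p p r p $  — expand <A> ::= λ
step 13: stack=$ p <A> r p p  input=p p r p $  — match p
step 14: stack=$ p <A> r p  input=p r p $  — match p
step 15: stack=$ p <A> r  input=r p $  — match r
step 16: stack=$ p <A>  input=p $  — expand <A> ::= λ
step 17: stack=$ p  input=p $  — match p
Accept reached after 17 steps.

17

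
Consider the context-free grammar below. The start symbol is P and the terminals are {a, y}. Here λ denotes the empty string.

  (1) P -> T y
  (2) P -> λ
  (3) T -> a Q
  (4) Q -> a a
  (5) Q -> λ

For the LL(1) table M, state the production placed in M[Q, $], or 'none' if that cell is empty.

FIRST(T): from T->a Q we get {a}. So FIRST(T) = {a}.
FIRST(Q): from Q->a a we get {a}; from Q->λ we get {λ}. So FIRST(Q) = {λ, a}.
FIRST(P): from P->T y we get {a}; from P->λ we get {λ}. So FIRST(P) = {λ, a}.
FOLLOW(P) includes $ since P is the start symbol.
FOLLOW(T): in P->T y, T is followed by y with FIRST {y}. Thus FOLLOW(T) = {y}.
FOLLOW(Q): in T->a Q, the suffix after Q is empty, so FOLLOW(Q) ⊇ FOLLOW(T) = {y}. Thus FOLLOW(Q) = {y}.
For Q -> a a: FIRST(a a) = {a}, so it goes in M[Q, t] for t ∈ {a}.
For Q -> λ: FIRST(λ) = {λ}, so it goes in M[Q, t] for t ∈ {}; since λ ∈ FIRST, also for every t ∈ FOLLOW(Q) = {y}.
None of these place a production in M[Q, $].

none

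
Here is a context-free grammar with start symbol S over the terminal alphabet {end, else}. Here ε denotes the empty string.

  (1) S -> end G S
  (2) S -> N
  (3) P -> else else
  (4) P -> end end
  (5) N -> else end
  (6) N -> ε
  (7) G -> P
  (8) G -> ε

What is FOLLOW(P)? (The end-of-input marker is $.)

{$, else, end}

FIRST(P): from P->else else we get {else}; from P->end end we get {end}. So FIRST(P) = {else, end}.
FIRST(N): from N->else end we get {else}; from N->ε we get {ε}. So FIRST(N) = {ε, else}.
FIRST(S): from S->end G S we get {end}; from S->N we get {ε, else}. So FIRST(S) = {ε, else, end}.
FIRST(G): from G->P we get {else, end}; from G->ε we get {ε}. So FIRST(G) = {ε, else, end}.
FOLLOW(S) includes $ since S is the start symbol.
FOLLOW(S): in S->end G S, the suffix after S is empty (adds nothing new). Thus FOLLOW(S) = {$}.
FOLLOW(N): in S->N, the suffix after N is empty, so FOLLOW(N) ⊇ FOLLOW(S) = {$}. Thus FOLLOW(N) = {$}.
FOLLOW(G): in S->end G S, G is followed by S with FIRST {ε, else, end}; in S->end G S, the suffix after G is nullable, so FOLLOW(G) ⊇ FOLLOW(S) = {$}. Thus FOLLOW(G) = {$, else, end}.
FOLLOW(P): in G->P, the suffix after P is empty, so FOLLOW(P) ⊇ FOLLOW(G) = {$, else, end}. Thus FOLLOW(P) = {$, else, end}.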